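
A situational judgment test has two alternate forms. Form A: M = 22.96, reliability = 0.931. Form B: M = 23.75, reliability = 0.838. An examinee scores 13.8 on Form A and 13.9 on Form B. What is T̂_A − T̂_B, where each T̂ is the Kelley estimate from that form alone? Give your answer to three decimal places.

-1.064

T̂_A = 0.931(13.8) + 0.069(22.96) = 14.43204
T̂_B = 0.838(13.9) + 0.162(23.75) = 15.49570
T̂_A − T̂_B = -1.06366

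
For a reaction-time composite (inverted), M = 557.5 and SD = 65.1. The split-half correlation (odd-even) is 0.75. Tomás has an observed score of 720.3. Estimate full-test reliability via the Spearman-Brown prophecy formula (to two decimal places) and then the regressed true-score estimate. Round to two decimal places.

Spearman-Brown: ρ = 2r/(1 + r) = 2(0.75)/(1 + 0.75) = 1.500/1.75 = 0.8571 → 0.86
Kelley's formula gives T̂ = 0.86·720.3 + 0.14·557.5 = 619.458 + 78.050 = 697.508.

697.51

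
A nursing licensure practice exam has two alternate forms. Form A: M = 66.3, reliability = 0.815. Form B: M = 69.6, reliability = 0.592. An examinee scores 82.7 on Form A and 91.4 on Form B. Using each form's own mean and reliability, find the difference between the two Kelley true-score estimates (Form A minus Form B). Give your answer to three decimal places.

-2.840

T̂_A = 0.815(82.7) + 0.185(66.3) = 79.66600
T̂_B = 0.592(91.4) + 0.408(69.6) = 82.50560
T̂_A − T̂_B = -2.83960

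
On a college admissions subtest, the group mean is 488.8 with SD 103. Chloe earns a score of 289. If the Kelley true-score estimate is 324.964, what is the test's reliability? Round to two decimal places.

0.82

T̂ = ρX + (1 − ρ)μ  ⇒  T̂ − μ = ρ(X − μ)
ρ = (T̂ − μ)/(X − μ) = (324.964 − 488.8) / (289 − 488.8) = -163.836 / -199.8 = 0.8200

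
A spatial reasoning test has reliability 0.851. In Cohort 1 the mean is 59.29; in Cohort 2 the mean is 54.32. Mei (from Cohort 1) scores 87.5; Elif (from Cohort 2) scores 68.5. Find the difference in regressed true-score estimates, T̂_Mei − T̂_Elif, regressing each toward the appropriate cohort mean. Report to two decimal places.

T̂_Mei = 0.851(87.5) + 0.149(59.29) = 83.2967
T̂_Elif = 0.851(68.5) + 0.149(54.32) = 66.3872
Difference = 83.2967 − 66.3872 = 16.9095

16.91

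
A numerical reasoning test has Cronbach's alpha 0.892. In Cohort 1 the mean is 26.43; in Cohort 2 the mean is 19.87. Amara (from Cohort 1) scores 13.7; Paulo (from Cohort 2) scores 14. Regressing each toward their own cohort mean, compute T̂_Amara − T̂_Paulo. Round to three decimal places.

T̂_Amara = 0.892(13.7) + 0.108(26.43) = 15.07484
T̂_Paulo = 0.892(14) + 0.108(19.87) = 14.63396
Difference = 15.07484 − 14.63396 = 0.44088

0.441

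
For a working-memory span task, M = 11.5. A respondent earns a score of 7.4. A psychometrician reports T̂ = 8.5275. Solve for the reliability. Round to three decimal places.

T̂ = ρX + (1 − ρ)μ  ⇒  T̂ − μ = ρ(X − μ)
ρ = (T̂ − μ)/(X − μ) = (8.5275 − 11.5) / (7.4 − 11.5) = -2.9725 / -4.1 = 0.72500

0.725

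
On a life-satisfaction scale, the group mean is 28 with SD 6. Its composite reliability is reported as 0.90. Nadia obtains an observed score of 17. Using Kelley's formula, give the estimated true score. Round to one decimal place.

18.1

T̂ = ρX + (1 − ρ)μ
  = 0.90 × 17 + 0.10 × 28
  = 15.30 + 2.80
  = 18.10
  ≈ 18.1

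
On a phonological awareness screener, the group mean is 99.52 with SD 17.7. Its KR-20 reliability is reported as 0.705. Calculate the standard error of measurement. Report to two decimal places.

SEM = SD · √(1 − ρ) = 17.7 × √0.295 = 17.7 × 0.5431 = 9.614

9.61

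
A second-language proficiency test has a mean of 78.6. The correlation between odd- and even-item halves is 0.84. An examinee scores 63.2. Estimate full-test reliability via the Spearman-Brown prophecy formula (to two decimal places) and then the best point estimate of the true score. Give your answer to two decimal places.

Spearman-Brown: ρ = 2r/(1 + r) = 2(0.84)/(1 + 0.84) = 1.680/1.84 = 0.9130 → 0.91
Regress the observed score toward the mean by the unreliability: T̂ = 0.91·63.2 + 0.09·78.6 = 57.512 + 7.074 = 64.586.

64.59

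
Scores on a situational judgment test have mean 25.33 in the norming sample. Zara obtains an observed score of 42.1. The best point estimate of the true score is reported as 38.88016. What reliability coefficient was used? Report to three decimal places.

0.808

T̂ = ρX + (1 − ρ)μ  ⇒  T̂ − μ = ρ(X − μ)
ρ = (T̂ − μ)/(X − μ) = (38.88016 − 25.33) / (42.1 − 25.33) = 13.55016 / 16.77 = 0.80800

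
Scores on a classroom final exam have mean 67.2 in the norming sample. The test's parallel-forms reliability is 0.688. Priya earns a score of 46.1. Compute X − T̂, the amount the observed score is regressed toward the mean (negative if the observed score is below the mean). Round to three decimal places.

-6.583

T̂ = 0.688(46.1) + 0.312(67.2) = 31.7168 + 20.9664 = 52.68320 → 52.6832
X − T̂ = 46.1 − 52.6832 = -6.5832 → -6.583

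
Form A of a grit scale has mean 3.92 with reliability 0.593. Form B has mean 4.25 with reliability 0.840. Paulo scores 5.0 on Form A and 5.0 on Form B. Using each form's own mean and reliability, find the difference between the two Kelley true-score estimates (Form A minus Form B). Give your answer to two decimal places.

-0.32

T̂_A = 0.593(5.0) + 0.407(3.92) = 4.5604
T̂_B = 0.840(5.0) + 0.160(4.25) = 4.8800
T̂_A − T̂_B = -0.3196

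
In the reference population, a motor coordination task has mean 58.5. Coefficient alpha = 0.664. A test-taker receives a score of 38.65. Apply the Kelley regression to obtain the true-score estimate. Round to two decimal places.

Kelley's formula gives T̂ = 0.664·38.65 + 0.336·58.5 = 25.66360 + 19.6560 = 45.320.

45.32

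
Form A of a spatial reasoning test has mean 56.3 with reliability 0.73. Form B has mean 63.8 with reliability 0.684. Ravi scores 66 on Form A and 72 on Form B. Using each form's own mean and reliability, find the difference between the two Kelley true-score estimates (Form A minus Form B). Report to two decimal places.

T̂_A = 0.73(66) + 0.27(56.3) = 63.3810
T̂_B = 0.684(72) + 0.316(63.8) = 69.4088
T̂_A − T̂_B = -6.0278

-6.03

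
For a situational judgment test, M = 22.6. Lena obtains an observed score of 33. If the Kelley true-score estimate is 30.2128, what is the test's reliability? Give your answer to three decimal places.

T̂ = ρX + (1 − ρ)μ  ⇒  T̂ − μ = ρ(X − μ)
ρ = (T̂ − μ)/(X − μ) = (30.2128 − 22.6) / (33 − 22.6) = 7.6128 / 10.4 = 0.73200

0.732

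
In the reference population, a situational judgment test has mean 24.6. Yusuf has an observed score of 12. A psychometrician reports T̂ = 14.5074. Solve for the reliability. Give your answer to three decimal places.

0.801

T̂ = ρX + (1 − ρ)μ  ⇒  T̂ − μ = ρ(X − μ)
ρ = (T̂ − μ)/(X − μ) = (14.5074 − 24.6) / (12 − 24.6) = -10.0926 / -12.6 = 0.80100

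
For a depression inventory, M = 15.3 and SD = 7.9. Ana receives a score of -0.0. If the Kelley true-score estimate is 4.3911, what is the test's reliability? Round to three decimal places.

0.713

T̂ = ρX + (1 − ρ)μ  ⇒  T̂ − μ = ρ(X − μ)
ρ = (T̂ − μ)/(X − μ) = (4.3911 − 15.3) / (-0.0 − 15.3) = -10.9089 / -15.3 = 0.71300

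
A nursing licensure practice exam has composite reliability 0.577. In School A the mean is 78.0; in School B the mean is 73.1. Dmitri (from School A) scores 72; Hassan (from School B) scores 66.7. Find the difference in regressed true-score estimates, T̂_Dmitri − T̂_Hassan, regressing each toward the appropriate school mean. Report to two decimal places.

5.13

T̂_Dmitri = 0.577(72) + 0.423(78.0) = 74.5380
T̂_Hassan = 0.577(66.7) + 0.423(73.1) = 69.4072
Difference = 74.5380 − 69.4072 = 5.1308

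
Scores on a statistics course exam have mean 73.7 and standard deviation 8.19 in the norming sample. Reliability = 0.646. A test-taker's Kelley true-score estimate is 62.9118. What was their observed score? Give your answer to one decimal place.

57.0

T̂ = ρX + (1 − ρ)μ  ⇒  X = (T̂ − (1 − ρ)μ) / ρ
X = (62.9118 − 0.354 × 73.7) / 0.646 = (62.9118 − 26.0898) / 0.646 = 36.8220 / 0.646 = 57.000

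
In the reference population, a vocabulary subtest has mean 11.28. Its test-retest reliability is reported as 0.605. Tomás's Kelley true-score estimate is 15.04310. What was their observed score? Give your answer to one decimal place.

T̂ = ρX + (1 − ρ)μ  ⇒  X = (T̂ − (1 − ρ)μ) / ρ
X = (15.04310 − 0.395 × 11.28) / 0.605 = (15.04310 − 4.45560) / 0.605 = 10.58750 / 0.605 = 17.500

17.5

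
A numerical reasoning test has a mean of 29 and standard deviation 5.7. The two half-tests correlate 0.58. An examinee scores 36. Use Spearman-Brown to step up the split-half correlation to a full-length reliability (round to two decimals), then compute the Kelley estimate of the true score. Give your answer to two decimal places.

34.11

Spearman-Brown: ρ = 2r/(1 + r) = 2(0.58)/(1 + 0.58) = 1.160/1.58 = 0.7342 → 0.73
T̂ = 0.73(36) + 0.27(29) = 26.28 + 7.83 = 34.110 → 34.11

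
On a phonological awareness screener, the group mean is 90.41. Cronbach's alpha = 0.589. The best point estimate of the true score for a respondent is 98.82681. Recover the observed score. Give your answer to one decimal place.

104.7

T̂ = ρX + (1 − ρ)μ  ⇒  X = (T̂ − (1 − ρ)μ) / ρ
X = (98.82681 − 0.411 × 90.41) / 0.589 = (98.82681 − 37.15851) / 0.589 = 61.66830 / 0.589 = 104.700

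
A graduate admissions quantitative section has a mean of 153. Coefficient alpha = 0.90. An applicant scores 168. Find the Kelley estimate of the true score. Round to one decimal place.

T̂ = ρX + (1 − ρ)μ
  = 0.90 × 168 + 0.10 × 153
  = 151.20 + 15.30
  = 166.50
  ≈ 166.5

166.5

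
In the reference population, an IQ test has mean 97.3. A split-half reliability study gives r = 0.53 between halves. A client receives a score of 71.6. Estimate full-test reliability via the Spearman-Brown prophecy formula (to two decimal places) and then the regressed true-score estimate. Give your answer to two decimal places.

Spearman-Brown: ρ = 2r/(1 + r) = 2(0.53)/(1 + 0.53) = 1.060/1.53 = 0.6928 → 0.69
T̂ = 0.69(71.6) + 0.31(97.3) = 49.404 + 30.163 = 79.567 → 79.57

79.57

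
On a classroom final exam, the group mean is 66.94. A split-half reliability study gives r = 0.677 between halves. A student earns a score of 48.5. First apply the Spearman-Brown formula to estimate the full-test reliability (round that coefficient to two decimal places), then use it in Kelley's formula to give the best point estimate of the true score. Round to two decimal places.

52.00

Spearman-Brown: ρ = 2r/(1 + r) = 2(0.677)/(1 + 0.677) = 1.3540/1.677 = 0.8074 → 0.81
T̂ = 0.81(48.5) + 0.19(66.94) = 39.285 + 12.7186 = 52.004 → 52.00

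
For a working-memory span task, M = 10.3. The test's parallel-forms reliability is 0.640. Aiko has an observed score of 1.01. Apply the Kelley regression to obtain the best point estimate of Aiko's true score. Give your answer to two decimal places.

T̂ = ρX + (1 − ρ)μ
  = 0.640 × 1.01 + 0.360 × 10.3
  = 0.64640 + 3.7080
  = 4.354
  ≈ 4.35

4.35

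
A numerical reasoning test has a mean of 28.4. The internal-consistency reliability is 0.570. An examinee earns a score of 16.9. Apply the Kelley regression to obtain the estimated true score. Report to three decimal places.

T̂ = ρX + (1 − ρ)μ
  = 0.570 × 16.9 + 0.430 × 28.4
  = 9.6330 + 12.2120
  = 21.8450
  ≈ 21.845

21.845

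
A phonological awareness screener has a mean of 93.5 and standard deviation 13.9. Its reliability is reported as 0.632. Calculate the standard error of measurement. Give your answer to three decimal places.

8.432

SEM = SD · √(1 − ρ) = 13.9 × √0.368 = 13.9 × 0.6066 = 8.4322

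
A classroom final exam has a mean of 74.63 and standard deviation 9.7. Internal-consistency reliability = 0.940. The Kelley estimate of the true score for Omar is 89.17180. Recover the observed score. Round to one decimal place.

T̂ = ρX + (1 − ρ)μ  ⇒  X = (T̂ − (1 − ρ)μ) / ρ
X = (89.17180 − 0.060 × 74.63) / 0.940 = (89.17180 − 4.47780) / 0.940 = 84.69400 / 0.940 = 90.100

90.1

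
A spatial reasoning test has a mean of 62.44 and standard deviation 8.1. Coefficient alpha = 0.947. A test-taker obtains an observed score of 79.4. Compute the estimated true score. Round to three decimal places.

78.501

T̂ = ρX + (1 − ρ)μ
  = 0.947 × 79.4 + 0.053 × 62.44
  = 75.1918 + 3.30932
  = 78.5011
  ≈ 78.501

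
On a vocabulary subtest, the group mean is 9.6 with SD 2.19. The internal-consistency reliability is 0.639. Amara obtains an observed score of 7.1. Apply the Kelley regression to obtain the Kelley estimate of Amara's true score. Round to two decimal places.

8.00

T̂ = 0.639(7.1) + 0.361(9.6) = 4.5369 + 3.4656 = 8.002 → 8.00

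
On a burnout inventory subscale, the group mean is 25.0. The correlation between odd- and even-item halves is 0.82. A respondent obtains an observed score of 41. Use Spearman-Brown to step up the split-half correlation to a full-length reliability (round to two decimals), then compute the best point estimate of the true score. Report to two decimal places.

Spearman-Brown: ρ = 2r/(1 + r) = 2(0.82)/(1 + 0.82) = 1.640/1.82 = 0.9011 → 0.90
Regress the observed score toward the mean by the unreliability: T̂ = 0.90·41 + 0.10·25.0 = 36.90 + 2.500 = 39.400.

39.40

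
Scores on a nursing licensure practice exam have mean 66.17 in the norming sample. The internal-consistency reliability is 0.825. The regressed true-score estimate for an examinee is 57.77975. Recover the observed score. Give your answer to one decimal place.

T̂ = ρX + (1 − ρ)μ  ⇒  X = (T̂ − (1 − ρ)μ) / ρ
X = (57.77975 − 0.175 × 66.17) / 0.825 = (57.77975 − 11.57975) / 0.825 = 46.20000 / 0.825 = 56.000

56.0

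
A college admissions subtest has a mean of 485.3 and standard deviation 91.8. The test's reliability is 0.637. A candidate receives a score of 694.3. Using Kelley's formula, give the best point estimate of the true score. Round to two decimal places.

618.43

T̂ = 0.637(694.3) + 0.363(485.3) = 442.2691 + 176.1639 = 618.433 → 618.43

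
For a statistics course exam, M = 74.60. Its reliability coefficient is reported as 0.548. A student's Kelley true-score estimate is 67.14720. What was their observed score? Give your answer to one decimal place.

61.0

T̂ = ρX + (1 − ρ)μ  ⇒  X = (T̂ − (1 − ρ)μ) / ρ
X = (67.14720 − 0.452 × 74.60) / 0.548 = (67.14720 − 33.71920) / 0.548 = 33.42800 / 0.548 = 61.000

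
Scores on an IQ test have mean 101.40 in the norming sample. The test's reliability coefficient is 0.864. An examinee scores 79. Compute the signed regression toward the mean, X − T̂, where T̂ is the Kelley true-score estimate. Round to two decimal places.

T̂ = 0.864(79) + 0.136(101.40) = 68.256 + 13.79040 = 82.0464 → 82.046
X − T̂ = 79 − 82.046 = -3.046 → -3.05

-3.05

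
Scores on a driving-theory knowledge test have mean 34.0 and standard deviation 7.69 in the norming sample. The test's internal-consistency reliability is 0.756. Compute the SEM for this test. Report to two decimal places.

SEM = SD · √(1 − ρ) = 7.69 × √0.244 = 7.69 × 0.4940 = 3.799

3.80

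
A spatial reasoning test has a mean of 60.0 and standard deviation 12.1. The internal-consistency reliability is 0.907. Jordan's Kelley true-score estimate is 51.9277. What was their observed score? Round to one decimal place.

51.1

T̂ = ρX + (1 − ρ)μ  ⇒  X = (T̂ − (1 − ρ)μ) / ρ
X = (51.9277 − 0.093 × 60.0) / 0.907 = (51.9277 − 5.5800) / 0.907 = 46.3477 / 0.907 = 51.100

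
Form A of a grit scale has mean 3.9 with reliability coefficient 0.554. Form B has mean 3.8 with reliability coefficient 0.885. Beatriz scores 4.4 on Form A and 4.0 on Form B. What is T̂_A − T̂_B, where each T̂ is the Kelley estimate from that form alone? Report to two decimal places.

0.20

T̂_A = 0.554(4.4) + 0.446(3.9) = 4.1770
T̂_B = 0.885(4.0) + 0.115(3.8) = 3.9770
T̂_A − T̂_B = 0.2000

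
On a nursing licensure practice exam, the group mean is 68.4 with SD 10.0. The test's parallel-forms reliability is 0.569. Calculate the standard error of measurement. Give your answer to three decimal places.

SEM = SD · √(1 − ρ) = 10.0 × √0.431 = 10.0 × 0.6565 = 6.5651

6.565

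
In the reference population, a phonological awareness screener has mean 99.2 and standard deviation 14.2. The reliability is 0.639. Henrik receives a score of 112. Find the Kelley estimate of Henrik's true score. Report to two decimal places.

107.38

Kelley's formula gives T̂ = 0.639·112 + 0.361·99.2 = 71.568 + 35.8112 = 107.379.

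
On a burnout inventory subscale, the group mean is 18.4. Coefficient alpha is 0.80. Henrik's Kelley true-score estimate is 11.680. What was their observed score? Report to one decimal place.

10.0

T̂ = ρX + (1 − ρ)μ  ⇒  X = (T̂ − (1 − ρ)μ) / ρ
X = (11.680 − 0.20 × 18.4) / 0.80 = (11.680 − 3.680) / 0.80 = 8.000 / 0.80 = 10.000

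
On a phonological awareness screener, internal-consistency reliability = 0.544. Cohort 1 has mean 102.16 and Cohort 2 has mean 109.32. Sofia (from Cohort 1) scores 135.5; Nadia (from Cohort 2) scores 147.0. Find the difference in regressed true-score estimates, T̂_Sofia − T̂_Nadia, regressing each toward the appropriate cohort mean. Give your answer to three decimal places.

T̂_Sofia = 0.544(135.5) + 0.456(102.16) = 120.29696
T̂_Nadia = 0.544(147.0) + 0.456(109.32) = 129.81792
Difference = 120.29696 − 129.81792 = -9.52096

-9.521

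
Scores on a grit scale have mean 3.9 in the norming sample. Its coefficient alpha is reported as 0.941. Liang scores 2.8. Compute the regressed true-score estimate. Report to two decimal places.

T̂ = 0.941(2.8) + 0.059(3.9) = 2.6348 + 0.2301 = 2.865 → 2.86

2.86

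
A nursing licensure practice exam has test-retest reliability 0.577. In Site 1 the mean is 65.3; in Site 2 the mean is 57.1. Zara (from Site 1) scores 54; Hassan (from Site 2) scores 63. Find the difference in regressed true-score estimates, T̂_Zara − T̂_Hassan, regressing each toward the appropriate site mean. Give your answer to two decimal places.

-1.72

T̂_Zara = 0.577(54) + 0.423(65.3) = 58.7799
T̂_Hassan = 0.577(63) + 0.423(57.1) = 60.5043
Difference = 58.7799 − 60.5043 = -1.7244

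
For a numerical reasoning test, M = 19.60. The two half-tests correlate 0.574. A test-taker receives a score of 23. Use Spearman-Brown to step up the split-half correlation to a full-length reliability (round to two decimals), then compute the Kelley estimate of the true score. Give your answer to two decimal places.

Spearman-Brown: ρ = 2r/(1 + r) = 2(0.574)/(1 + 0.574) = 1.1480/1.574 = 0.7294 → 0.73
Kelley's formula gives T̂ = 0.73·23 + 0.27·19.60 = 16.79 + 5.2920 = 22.082.

22.08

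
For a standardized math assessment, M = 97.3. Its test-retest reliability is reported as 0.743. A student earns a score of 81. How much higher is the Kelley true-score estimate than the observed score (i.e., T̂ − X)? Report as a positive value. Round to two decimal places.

T̂ = 0.743(81) + 0.257(97.3) = 60.183 + 25.0061 = 85.1891 → 85.189
T̂ − X = 85.189 − 81 = 4.189 → 4.19

4.19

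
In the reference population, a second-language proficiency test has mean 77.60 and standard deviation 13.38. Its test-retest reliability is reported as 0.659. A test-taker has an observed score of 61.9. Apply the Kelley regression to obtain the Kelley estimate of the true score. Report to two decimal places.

T̂ = 0.659(61.9) + 0.341(77.60) = 40.7921 + 26.46160 = 67.254 → 67.25

67.25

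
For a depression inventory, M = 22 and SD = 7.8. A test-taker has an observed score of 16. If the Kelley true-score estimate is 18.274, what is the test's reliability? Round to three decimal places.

0.621

T̂ = ρX + (1 − ρ)μ  ⇒  T̂ − μ = ρ(X − μ)
ρ = (T̂ − μ)/(X − μ) = (18.274 − 22) / (16 − 22) = -3.726 / -6.0 = 0.62100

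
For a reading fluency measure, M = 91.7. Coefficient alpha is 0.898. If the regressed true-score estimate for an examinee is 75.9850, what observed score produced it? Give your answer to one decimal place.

74.2

T̂ = ρX + (1 − ρ)μ  ⇒  X = (T̂ − (1 − ρ)μ) / ρ
X = (75.9850 − 0.102 × 91.7) / 0.898 = (75.9850 − 9.3534) / 0.898 = 66.6316 / 0.898 = 74.200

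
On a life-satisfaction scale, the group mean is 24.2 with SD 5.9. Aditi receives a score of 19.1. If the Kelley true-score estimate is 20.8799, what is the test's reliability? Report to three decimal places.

T̂ = ρX + (1 − ρ)μ  ⇒  T̂ − μ = ρ(X − μ)
ρ = (T̂ − μ)/(X − μ) = (20.8799 − 24.2) / (19.1 − 24.2) = -3.3201 / -5.1 = 0.65100

0.651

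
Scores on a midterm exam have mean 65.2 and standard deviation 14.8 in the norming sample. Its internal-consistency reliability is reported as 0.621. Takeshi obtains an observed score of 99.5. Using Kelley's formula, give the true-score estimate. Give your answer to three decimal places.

Weight the observed score by reliability and the mean by (1 − reliability): T̂ = 0.621·99.5 + 0.379·65.2 = 61.7895 + 24.7108 = 86.5003.

86.500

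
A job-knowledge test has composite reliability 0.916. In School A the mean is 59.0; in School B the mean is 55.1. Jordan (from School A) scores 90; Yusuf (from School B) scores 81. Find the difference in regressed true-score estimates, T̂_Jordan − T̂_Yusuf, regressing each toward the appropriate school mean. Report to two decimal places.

T̂_Jordan = 0.916(90) + 0.084(59.0) = 87.3960
T̂_Yusuf = 0.916(81) + 0.084(55.1) = 78.8244
Difference = 87.3960 − 78.8244 = 8.5716

8.57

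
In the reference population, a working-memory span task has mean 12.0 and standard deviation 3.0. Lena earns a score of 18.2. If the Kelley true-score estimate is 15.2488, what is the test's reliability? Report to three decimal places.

0.524

T̂ = ρX + (1 − ρ)μ  ⇒  T̂ − μ = ρ(X − μ)
ρ = (T̂ − μ)/(X − μ) = (15.2488 − 12.0) / (18.2 − 12.0) = 3.2488 / 6.2 = 0.52400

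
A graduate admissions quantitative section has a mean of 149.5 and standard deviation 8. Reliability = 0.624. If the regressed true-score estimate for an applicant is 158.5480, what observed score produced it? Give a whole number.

T̂ = ρX + (1 − ρ)μ  ⇒  X = (T̂ − (1 − ρ)μ) / ρ
X = (158.5480 − 0.376 × 149.5) / 0.624 = (158.5480 − 56.2120) / 0.624 = 102.3360 / 0.624 = 164.00

164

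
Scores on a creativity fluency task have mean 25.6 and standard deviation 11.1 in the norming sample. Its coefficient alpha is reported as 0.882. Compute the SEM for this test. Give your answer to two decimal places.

3.81

SEM = SD · √(1 − ρ) = 11.1 × √0.118 = 11.1 × 0.3435 = 3.813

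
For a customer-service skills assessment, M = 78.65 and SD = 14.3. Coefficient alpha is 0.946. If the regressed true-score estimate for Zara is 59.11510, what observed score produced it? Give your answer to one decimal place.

T̂ = ρX + (1 − ρ)μ  ⇒  X = (T̂ − (1 − ρ)μ) / ρ
X = (59.11510 − 0.054 × 78.65) / 0.946 = (59.11510 − 4.24710) / 0.946 = 54.86800 / 0.946 = 58.000

58.0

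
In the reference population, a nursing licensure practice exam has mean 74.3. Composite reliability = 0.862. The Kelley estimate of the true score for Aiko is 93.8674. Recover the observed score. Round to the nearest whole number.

T̂ = ρX + (1 − ρ)μ  ⇒  X = (T̂ − (1 − ρ)μ) / ρ
X = (93.8674 − 0.138 × 74.3) / 0.862 = (93.8674 − 10.2534) / 0.862 = 83.6140 / 0.862 = 97.00

97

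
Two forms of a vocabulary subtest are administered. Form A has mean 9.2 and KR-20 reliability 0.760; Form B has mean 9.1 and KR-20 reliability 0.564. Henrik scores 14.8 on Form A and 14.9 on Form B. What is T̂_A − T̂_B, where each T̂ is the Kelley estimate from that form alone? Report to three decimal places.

T̂_A = 0.760(14.8) + 0.240(9.2) = 13.45600
T̂_B = 0.564(14.9) + 0.436(9.1) = 12.37120
T̂_A − T̂_B = 1.08480

1.085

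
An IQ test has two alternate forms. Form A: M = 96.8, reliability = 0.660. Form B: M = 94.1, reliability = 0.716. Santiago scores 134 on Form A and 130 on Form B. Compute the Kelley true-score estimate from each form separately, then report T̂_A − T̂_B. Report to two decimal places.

T̂_A = 0.660(134) + 0.340(96.8) = 121.3520
T̂_B = 0.716(130) + 0.284(94.1) = 119.8044
T̂_A − T̂_B = 1.5476

1.55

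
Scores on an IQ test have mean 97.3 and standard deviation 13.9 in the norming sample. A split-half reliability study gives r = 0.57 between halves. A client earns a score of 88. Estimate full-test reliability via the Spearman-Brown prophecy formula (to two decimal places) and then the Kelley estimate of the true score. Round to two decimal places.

Spearman-Brown: ρ = 2r/(1 + r) = 2(0.57)/(1 + 0.57) = 1.140/1.57 = 0.7261 → 0.73
Kelley's formula gives T̂ = 0.73·88 + 0.27·97.3 = 64.24 + 26.271 = 90.511.

90.51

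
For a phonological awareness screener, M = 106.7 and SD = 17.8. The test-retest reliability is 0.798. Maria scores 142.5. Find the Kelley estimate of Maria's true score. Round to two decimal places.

T̂ = ρX + (1 − ρ)μ
  = 0.798 × 142.5 + 0.202 × 106.7
  = 113.7150 + 21.5534
  = 135.268
  ≈ 135.27

135.27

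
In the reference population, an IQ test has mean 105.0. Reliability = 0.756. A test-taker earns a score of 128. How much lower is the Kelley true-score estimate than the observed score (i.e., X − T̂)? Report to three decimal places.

5.612

T̂ = ρX + (1 − ρ)μ
  = 0.756 × 128 + 0.244 × 105.0
  = 96.768 + 25.6200
  = 122.38800
  ≈ 122.3880
X − T̂ = 128 − 122.3880 = 5.6120 → 5.612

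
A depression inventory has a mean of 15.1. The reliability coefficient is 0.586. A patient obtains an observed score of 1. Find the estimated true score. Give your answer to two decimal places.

6.84

T̂ = ρX + (1 − ρ)μ
  = 0.586 × 1 + 0.414 × 15.1
  = 0.586 + 6.2514
  = 6.837
  ≈ 6.84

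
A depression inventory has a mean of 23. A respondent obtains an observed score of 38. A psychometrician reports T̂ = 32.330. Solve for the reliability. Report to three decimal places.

0.622

T̂ = ρX + (1 − ρ)μ  ⇒  T̂ − μ = ρ(X − μ)
ρ = (T̂ − μ)/(X − μ) = (32.330 − 23) / (38 − 23) = 9.330 / 15.0 = 0.62200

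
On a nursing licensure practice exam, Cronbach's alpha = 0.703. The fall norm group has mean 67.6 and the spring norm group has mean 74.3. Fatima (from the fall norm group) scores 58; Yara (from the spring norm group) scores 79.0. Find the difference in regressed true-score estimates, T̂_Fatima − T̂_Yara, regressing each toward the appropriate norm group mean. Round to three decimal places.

-16.753

T̂_Fatima = 0.703(58) + 0.297(67.6) = 60.85120
T̂_Yara = 0.703(79.0) + 0.297(74.3) = 77.60410
Difference = 60.85120 − 77.60410 = -16.75290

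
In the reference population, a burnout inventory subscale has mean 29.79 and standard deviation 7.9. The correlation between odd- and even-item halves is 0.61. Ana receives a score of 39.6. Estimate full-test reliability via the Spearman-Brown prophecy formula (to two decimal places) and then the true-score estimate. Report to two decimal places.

Spearman-Brown: ρ = 2r/(1 + r) = 2(0.61)/(1 + 0.61) = 1.220/1.61 = 0.7578 → 0.76
Kelley's formula gives T̂ = 0.76·39.6 + 0.24·29.79 = 30.096 + 7.1496 = 37.246.

37.25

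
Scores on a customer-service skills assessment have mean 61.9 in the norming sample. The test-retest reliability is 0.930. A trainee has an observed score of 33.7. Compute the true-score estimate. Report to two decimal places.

35.67

T̂ = ρX + (1 − ρ)μ
  = 0.930 × 33.7 + 0.070 × 61.9
  = 31.3410 + 4.3330
  = 35.674
  ≈ 35.67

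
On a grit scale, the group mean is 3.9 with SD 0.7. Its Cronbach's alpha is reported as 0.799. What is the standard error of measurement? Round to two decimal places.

SEM = SD · √(1 − ρ) = 0.7 × √0.201 = 0.7 × 0.4483 = 0.314

0.31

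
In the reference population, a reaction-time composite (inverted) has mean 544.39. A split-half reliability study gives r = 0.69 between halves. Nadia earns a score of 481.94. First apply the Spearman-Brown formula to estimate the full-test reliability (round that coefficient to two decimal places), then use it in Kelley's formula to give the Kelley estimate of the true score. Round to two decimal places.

493.18

Spearman-Brown: ρ = 2r/(1 + r) = 2(0.69)/(1 + 0.69) = 1.380/1.69 = 0.8166 → 0.82
Weight the observed score by reliability and the mean by (1 − reliability): T̂ = 0.82·481.94 + 0.18·544.39 = 395.1908 + 97.9902 = 493.181.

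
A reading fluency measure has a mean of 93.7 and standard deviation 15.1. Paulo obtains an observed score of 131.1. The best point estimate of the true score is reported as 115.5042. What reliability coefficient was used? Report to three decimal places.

0.583

T̂ = ρX + (1 − ρ)μ  ⇒  T̂ − μ = ρ(X − μ)
ρ = (T̂ − μ)/(X − μ) = (115.5042 − 93.7) / (131.1 − 93.7) = 21.8042 / 37.4 = 0.58300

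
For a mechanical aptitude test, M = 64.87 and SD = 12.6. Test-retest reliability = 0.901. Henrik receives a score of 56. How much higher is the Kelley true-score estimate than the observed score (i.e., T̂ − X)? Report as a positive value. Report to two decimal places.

0.88

T̂ = ρX + (1 − ρ)μ
  = 0.901 × 56 + 0.099 × 64.87
  = 50.456 + 6.42213
  = 56.8781
  ≈ 56.878
T̂ − X = 56.878 − 56 = 0.878 → 0.88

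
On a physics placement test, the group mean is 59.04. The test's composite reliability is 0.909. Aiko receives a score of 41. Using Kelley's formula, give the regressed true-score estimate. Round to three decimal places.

42.642

T̂ = 0.909(41) + 0.091(59.04) = 37.269 + 5.37264 = 42.6416 → 42.642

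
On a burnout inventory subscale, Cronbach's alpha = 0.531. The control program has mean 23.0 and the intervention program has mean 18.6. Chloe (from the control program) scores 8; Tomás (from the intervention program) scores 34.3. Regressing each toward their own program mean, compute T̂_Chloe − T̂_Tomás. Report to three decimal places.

T̂_Chloe = 0.531(8) + 0.469(23.0) = 15.03500
T̂_Tomás = 0.531(34.3) + 0.469(18.6) = 26.93670
Difference = 15.03500 − 26.93670 = -11.90170

-11.902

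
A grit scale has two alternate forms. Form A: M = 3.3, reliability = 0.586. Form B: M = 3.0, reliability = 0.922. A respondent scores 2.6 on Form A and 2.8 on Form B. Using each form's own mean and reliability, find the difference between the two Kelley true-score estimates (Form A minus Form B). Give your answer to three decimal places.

0.074

T̂_A = 0.586(2.6) + 0.414(3.3) = 2.88980
T̂_B = 0.922(2.8) + 0.078(3.0) = 2.81560
T̂_A − T̂_B = 0.07420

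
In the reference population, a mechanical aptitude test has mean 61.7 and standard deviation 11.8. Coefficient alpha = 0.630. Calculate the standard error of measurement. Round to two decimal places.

7.18

SEM = SD · √(1 − ρ) = 11.8 × √0.370 = 11.8 × 0.6083 = 7.178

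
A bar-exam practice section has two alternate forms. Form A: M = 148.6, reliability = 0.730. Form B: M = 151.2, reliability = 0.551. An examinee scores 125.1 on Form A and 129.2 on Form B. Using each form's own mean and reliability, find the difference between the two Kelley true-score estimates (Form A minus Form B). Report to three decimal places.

T̂_A = 0.730(125.1) + 0.270(148.6) = 131.44500
T̂_B = 0.551(129.2) + 0.449(151.2) = 139.07800
T̂_A − T̂_B = -7.63300

-7.633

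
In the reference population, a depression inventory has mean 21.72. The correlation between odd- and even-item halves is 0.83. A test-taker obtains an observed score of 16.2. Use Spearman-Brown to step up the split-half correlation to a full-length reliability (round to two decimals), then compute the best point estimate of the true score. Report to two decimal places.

Spearman-Brown: ρ = 2r/(1 + r) = 2(0.83)/(1 + 0.83) = 1.660/1.83 = 0.9071 → 0.91
Regress the observed score toward the mean by the unreliability: T̂ = 0.91·16.2 + 0.09·21.72 = 14.742 + 1.9548 = 16.697.

16.70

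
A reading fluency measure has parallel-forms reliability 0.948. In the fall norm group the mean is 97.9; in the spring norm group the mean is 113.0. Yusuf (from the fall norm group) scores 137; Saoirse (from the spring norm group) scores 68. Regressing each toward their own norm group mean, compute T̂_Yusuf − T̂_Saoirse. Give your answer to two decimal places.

64.63

T̂_Yusuf = 0.948(137) + 0.052(97.9) = 134.9668
T̂_Saoirse = 0.948(68) + 0.052(113.0) = 70.3400
Difference = 134.9668 − 70.3400 = 64.6268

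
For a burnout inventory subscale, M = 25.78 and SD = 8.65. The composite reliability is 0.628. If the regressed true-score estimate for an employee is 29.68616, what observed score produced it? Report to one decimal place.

32.0

T̂ = ρX + (1 − ρ)μ  ⇒  X = (T̂ − (1 − ρ)μ) / ρ
X = (29.68616 − 0.372 × 25.78) / 0.628 = (29.68616 − 9.59016) / 0.628 = 20.09600 / 0.628 = 32.000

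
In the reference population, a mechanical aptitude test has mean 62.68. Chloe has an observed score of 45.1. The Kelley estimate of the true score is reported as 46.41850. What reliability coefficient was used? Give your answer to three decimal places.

0.925

T̂ = ρX + (1 − ρ)μ  ⇒  T̂ − μ = ρ(X − μ)
ρ = (T̂ − μ)/(X − μ) = (46.41850 − 62.68) / (45.1 − 62.68) = -16.26150 / -17.58 = 0.92500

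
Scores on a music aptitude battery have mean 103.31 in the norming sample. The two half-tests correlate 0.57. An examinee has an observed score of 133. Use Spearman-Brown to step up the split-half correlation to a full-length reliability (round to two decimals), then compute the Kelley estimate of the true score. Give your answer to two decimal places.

124.98

Spearman-Brown: ρ = 2r/(1 + r) = 2(0.57)/(1 + 0.57) = 1.140/1.57 = 0.7261 → 0.73
T̂ = 0.73(133) + 0.27(103.31) = 97.09 + 27.8937 = 124.984 → 124.98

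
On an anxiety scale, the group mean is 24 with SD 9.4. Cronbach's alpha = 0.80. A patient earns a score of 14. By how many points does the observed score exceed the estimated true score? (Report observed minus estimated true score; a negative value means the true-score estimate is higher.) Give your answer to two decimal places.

-2.00

T̂ = ρX + (1 − ρ)μ
  = 0.80 × 14 + 0.20 × 24
  = 11.20 + 4.80
  = 16.0000
  ≈ 16.000
X − T̂ = 14 − 16.000 = -2.000 → -2.00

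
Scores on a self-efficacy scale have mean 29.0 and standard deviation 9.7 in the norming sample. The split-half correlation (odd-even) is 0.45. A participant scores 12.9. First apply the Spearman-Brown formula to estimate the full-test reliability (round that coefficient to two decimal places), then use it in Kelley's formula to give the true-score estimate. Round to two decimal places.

19.02

Spearman-Brown: ρ = 2r/(1 + r) = 2(0.45)/(1 + 0.45) = 0.900/1.45 = 0.6207 → 0.62
Regress the observed score toward the mean by the unreliability: T̂ = 0.62·12.9 + 0.38·29.0 = 7.998 + 11.020 = 19.018.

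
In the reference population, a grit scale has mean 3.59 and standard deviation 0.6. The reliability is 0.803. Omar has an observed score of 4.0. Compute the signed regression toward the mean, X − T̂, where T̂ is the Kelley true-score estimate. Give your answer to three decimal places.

T̂ = 0.803(4.0) + 0.197(3.59) = 3.2120 + 0.70723 = 3.91923 → 3.9192
X − T̂ = 4.0 − 3.9192 = 0.0808 → 0.081

0.081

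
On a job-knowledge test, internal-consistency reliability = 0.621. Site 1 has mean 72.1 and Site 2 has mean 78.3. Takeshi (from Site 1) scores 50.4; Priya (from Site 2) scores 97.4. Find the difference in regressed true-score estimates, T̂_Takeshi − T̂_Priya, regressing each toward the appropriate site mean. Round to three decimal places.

T̂_Takeshi = 0.621(50.4) + 0.379(72.1) = 58.62430
T̂_Priya = 0.621(97.4) + 0.379(78.3) = 90.16110
Difference = 58.62430 − 90.16110 = -31.53680

-31.537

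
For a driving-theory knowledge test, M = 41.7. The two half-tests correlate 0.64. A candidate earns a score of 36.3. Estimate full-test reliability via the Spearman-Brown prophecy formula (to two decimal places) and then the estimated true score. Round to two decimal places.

37.49

Spearman-Brown: ρ = 2r/(1 + r) = 2(0.64)/(1 + 0.64) = 1.280/1.64 = 0.7805 → 0.78
Kelley's formula gives T̂ = 0.78·36.3 + 0.22·41.7 = 28.314 + 9.174 = 37.488.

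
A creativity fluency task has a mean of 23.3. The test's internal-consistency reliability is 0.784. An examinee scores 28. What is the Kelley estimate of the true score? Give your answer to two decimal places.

T̂ = ρX + (1 − ρ)μ
  = 0.784 × 28 + 0.216 × 23.3
  = 21.952 + 5.0328
  = 26.985
  ≈ 26.98

26.98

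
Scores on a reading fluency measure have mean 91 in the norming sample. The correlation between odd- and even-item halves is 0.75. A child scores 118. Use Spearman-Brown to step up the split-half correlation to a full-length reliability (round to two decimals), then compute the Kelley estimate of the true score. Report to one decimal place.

Spearman-Brown: ρ = 2r/(1 + r) = 2(0.75)/(1 + 0.75) = 1.500/1.75 = 0.8571 → 0.86
Regress the observed score toward the mean by the unreliability: T̂ = 0.86·118 + 0.14·91 = 101.48 + 12.74 = 114.22.

114.2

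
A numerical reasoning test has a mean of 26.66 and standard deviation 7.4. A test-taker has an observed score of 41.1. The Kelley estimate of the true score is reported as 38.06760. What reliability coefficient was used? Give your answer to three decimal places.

0.790

T̂ = ρX + (1 − ρ)μ  ⇒  T̂ − μ = ρ(X − μ)
ρ = (T̂ − μ)/(X − μ) = (38.06760 − 26.66) / (41.1 − 26.66) = 11.40760 / 14.44 = 0.79000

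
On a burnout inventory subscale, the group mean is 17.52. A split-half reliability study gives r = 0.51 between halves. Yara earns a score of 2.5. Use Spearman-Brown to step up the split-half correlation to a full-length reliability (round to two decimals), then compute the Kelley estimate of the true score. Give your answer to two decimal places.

7.31

Spearman-Brown: ρ = 2r/(1 + r) = 2(0.51)/(1 + 0.51) = 1.020/1.51 = 0.6755 → 0.68
T̂ = ρX + (1 − ρ)μ
  = 0.68 × 2.5 + 0.32 × 17.52
  = 1.700 + 5.6064
  = 7.306
  ≈ 7.31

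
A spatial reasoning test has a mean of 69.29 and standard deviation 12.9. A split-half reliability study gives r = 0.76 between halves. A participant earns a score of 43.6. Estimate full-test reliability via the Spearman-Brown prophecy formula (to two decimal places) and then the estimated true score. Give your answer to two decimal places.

Spearman-Brown: ρ = 2r/(1 + r) = 2(0.76)/(1 + 0.76) = 1.520/1.76 = 0.8636 → 0.86
Regress the observed score toward the mean by the unreliability: T̂ = 0.86·43.6 + 0.14·69.29 = 37.496 + 9.7006 = 47.197.

47.20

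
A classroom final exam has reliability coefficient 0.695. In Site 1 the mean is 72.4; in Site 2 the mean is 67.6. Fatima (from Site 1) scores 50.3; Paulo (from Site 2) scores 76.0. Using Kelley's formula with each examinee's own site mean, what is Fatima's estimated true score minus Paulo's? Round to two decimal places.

T̂_Fatima = 0.695(50.3) + 0.305(72.4) = 57.0405
T̂_Paulo = 0.695(76.0) + 0.305(67.6) = 73.4380
Difference = 57.0405 − 73.4380 = -16.3975

-16.40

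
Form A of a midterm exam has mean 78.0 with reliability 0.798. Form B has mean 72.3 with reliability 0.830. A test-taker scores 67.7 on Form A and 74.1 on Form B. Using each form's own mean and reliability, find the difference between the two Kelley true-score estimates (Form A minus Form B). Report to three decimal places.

T̂_A = 0.798(67.7) + 0.202(78.0) = 69.78060
T̂_B = 0.830(74.1) + 0.170(72.3) = 73.79400
T̂_A − T̂_B = -4.01340

-4.013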